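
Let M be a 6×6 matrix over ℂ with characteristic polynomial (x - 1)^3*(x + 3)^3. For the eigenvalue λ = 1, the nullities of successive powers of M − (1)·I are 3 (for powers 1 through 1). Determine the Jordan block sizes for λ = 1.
Block sizes for λ = 1: [1, 1, 1]

From the dimensions of kernels of powers, the number of Jordan blocks of size at least j is d_j − d_{j−1} where d_j = dim ker(N^j) (with d_0 = 0). Computing the differences gives [3].
The number of blocks of size exactly k is (#blocks of size ≥ k) − (#blocks of size ≥ k + 1), so the partition is: 3 block(s) of size 1.
In nonincreasing order the block sizes are [1, 1, 1].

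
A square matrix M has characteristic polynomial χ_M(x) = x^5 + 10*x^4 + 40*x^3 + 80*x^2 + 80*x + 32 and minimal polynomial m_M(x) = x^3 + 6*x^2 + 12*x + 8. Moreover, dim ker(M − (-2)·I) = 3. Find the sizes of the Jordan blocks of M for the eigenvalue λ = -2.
Block sizes for λ = -2: [3, 1, 1]

Step 1 — from the characteristic polynomial, algebraic multiplicity of λ = -2 is 5. From dim ker(M − (-2)·I) = 3, there are exactly 3 Jordan blocks for λ = -2.
Step 2 — from the minimal polynomial, the factor (x + 2)^3 tells us the largest block for λ = -2 has size 3.
Step 3 — with total size 5, 3 blocks, and largest block 3, the block sizes (in nonincreasing order) are [3, 1, 1].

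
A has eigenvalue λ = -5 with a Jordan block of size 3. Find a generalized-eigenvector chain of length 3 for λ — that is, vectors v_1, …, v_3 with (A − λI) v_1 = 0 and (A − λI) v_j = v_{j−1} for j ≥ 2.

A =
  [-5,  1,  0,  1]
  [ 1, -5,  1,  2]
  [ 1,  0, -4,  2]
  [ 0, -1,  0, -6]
A Jordan chain for λ = -5 of length 3:
v_1 = (1, 1, 1, -1)ᵀ
v_2 = (0, 1, 1, 0)ᵀ
v_3 = (1, 0, 0, 0)ᵀ

Let N = A − (-5)·I. We want v_3 with N^3 v_3 = 0 but N^2 v_3 ≠ 0; then v_{j-1} := N · v_j for j = 3, …, 2.

Pick v_3 = (1, 0, 0, 0)ᵀ.
Then v_2 = N · v_3 = (0, 1, 1, 0)ᵀ.
Then v_1 = N · v_2 = (1, 1, 1, -1)ᵀ.

Sanity check: (A − (-5)·I) v_1 = (0, 0, 0, 0)ᵀ = 0. ✓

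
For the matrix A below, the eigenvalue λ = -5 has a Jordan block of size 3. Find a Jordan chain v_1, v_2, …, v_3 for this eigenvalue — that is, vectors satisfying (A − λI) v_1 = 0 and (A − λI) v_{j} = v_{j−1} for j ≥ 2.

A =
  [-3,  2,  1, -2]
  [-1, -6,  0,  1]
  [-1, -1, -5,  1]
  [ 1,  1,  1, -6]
A Jordan chain for λ = -5 of length 3:
v_1 = (-1, 0, 0, -1)ᵀ
v_2 = (2, -1, -1, 1)ᵀ
v_3 = (1, 0, 0, 0)ᵀ

Let N = A − (-5)·I. We want v_3 with N^3 v_3 = 0 but N^2 v_3 ≠ 0; then v_{j-1} := N · v_j for j = 3, …, 2.

Pick v_3 = (1, 0, 0, 0)ᵀ.
Then v_2 = N · v_3 = (2, -1, -1, 1)ᵀ.
Then v_1 = N · v_2 = (-1, 0, 0, -1)ᵀ.

Sanity check: (A − (-5)·I) v_1 = (0, 0, 0, 0)ᵀ = 0. ✓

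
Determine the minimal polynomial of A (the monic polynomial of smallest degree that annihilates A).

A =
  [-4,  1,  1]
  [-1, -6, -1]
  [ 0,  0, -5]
x^2 + 10*x + 25

The characteristic polynomial is χ_A(x) = (x + 5)^3, so the eigenvalues are known. The minimal polynomial is
  m_A(x) = Π_λ (x − λ)^{k_λ}
where k_λ is the size of the *largest* Jordan block for λ (equivalently, the smallest k with (A − λI)^k v = 0 for every generalised eigenvector v of λ).

  λ = -5: largest Jordan block has size 2, contributing (x + 5)^2

So m_A(x) = (x + 5)^2 = x^2 + 10*x + 25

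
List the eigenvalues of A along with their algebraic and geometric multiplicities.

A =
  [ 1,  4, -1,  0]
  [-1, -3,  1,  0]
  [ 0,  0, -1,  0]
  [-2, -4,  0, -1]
λ = -1: alg = 4, geom = 2

Step 1 — factor the characteristic polynomial to read off the algebraic multiplicities:
  χ_A(x) = (x + 1)^4

Step 2 — compute geometric multiplicities via the rank-nullity identity g(λ) = n − rank(A − λI):
  rank(A − (-1)·I) = 2, so dim ker(A − (-1)·I) = n − 2 = 2

Summary:
  λ = -1: algebraic multiplicity = 4, geometric multiplicity = 2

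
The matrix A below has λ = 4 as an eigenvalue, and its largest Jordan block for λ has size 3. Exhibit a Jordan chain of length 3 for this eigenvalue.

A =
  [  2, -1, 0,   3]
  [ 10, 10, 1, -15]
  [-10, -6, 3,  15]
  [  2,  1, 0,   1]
A Jordan chain for λ = 4 of length 3:
v_1 = (-1, 5, -5, 1)ᵀ
v_2 = (-1, 6, -6, 1)ᵀ
v_3 = (0, 1, 0, 0)ᵀ

Let N = A − (4)·I. We want v_3 with N^3 v_3 = 0 but N^2 v_3 ≠ 0; then v_{j-1} := N · v_j for j = 3, …, 2.

Pick v_3 = (0, 1, 0, 0)ᵀ.
Then v_2 = N · v_3 = (-1, 6, -6, 1)ᵀ.
Then v_1 = N · v_2 = (-1, 5, -5, 1)ᵀ.

Sanity check: (A − (4)·I) v_1 = (0, 0, 0, 0)ᵀ = 0. ✓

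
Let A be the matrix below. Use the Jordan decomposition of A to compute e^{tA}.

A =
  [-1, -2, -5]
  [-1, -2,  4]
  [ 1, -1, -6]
e^{tA} =
  [t^2*exp(-3*t)/2 + 2*t*exp(-3*t) + exp(-3*t), -t^2*exp(-3*t)/2 - 2*t*exp(-3*t), -3*t^2*exp(-3*t)/2 - 5*t*exp(-3*t)]
  [t^2*exp(-3*t)/2 - t*exp(-3*t), -t^2*exp(-3*t)/2 + t*exp(-3*t) + exp(-3*t), -3*t^2*exp(-3*t)/2 + 4*t*exp(-3*t)]
  [t*exp(-3*t), -t*exp(-3*t), -3*t*exp(-3*t) + exp(-3*t)]

Strategy: write A = P · J · P⁻¹ where J is a Jordan canonical form, so e^{tA} = P · e^{tJ} · P⁻¹, and e^{tJ} can be computed block-by-block.

A has Jordan form
J =
  [-3,  1,  0]
  [ 0, -3,  1]
  [ 0,  0, -3]
(up to reordering of blocks).

Per-block formulas:
  For a 3×3 Jordan block J_3(-3): exp(t · J_3(-3)) = e^(-3t)·(I + t·N + (t^2/2)·N^2), where N is the 3×3 nilpotent shift.

After assembling e^{tJ} and conjugating by P, we get:

e^{tA} =
  [t^2*exp(-3*t)/2 + 2*t*exp(-3*t) + exp(-3*t), -t^2*exp(-3*t)/2 - 2*t*exp(-3*t), -3*t^2*exp(-3*t)/2 - 5*t*exp(-3*t)]
  [t^2*exp(-3*t)/2 - t*exp(-3*t), -t^2*exp(-3*t)/2 + t*exp(-3*t) + exp(-3*t), -3*t^2*exp(-3*t)/2 + 4*t*exp(-3*t)]
  [t*exp(-3*t), -t*exp(-3*t), -3*t*exp(-3*t) + exp(-3*t)]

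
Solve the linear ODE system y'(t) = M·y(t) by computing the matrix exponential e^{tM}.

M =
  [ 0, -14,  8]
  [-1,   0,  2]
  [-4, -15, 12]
e^{tM} =
  [-t^2*exp(4*t) - 4*t*exp(4*t) + exp(4*t), -4*t^2*exp(4*t) - 14*t*exp(4*t), 2*t^2*exp(4*t) + 8*t*exp(4*t)]
  [-t*exp(4*t), -4*t*exp(4*t) + exp(4*t), 2*t*exp(4*t)]
  [-t^2*exp(4*t)/2 - 4*t*exp(4*t), -2*t^2*exp(4*t) - 15*t*exp(4*t), t^2*exp(4*t) + 8*t*exp(4*t) + exp(4*t)]

Strategy: write M = P · J · P⁻¹ where J is a Jordan canonical form, so e^{tM} = P · e^{tJ} · P⁻¹, and e^{tJ} can be computed block-by-block.

M has Jordan form
J =
  [4, 1, 0]
  [0, 4, 1]
  [0, 0, 4]
(up to reordering of blocks).

Per-block formulas:
  For a 3×3 Jordan block J_3(4): exp(t · J_3(4)) = e^(4t)·(I + t·N + (t^2/2)·N^2), where N is the 3×3 nilpotent shift.

After assembling e^{tJ} and conjugating by P, we get:

e^{tM} =
  [-t^2*exp(4*t) - 4*t*exp(4*t) + exp(4*t), -4*t^2*exp(4*t) - 14*t*exp(4*t), 2*t^2*exp(4*t) + 8*t*exp(4*t)]
  [-t*exp(4*t), -4*t*exp(4*t) + exp(4*t), 2*t*exp(4*t)]
  [-t^2*exp(4*t)/2 - 4*t*exp(4*t), -2*t^2*exp(4*t) - 15*t*exp(4*t), t^2*exp(4*t) + 8*t*exp(4*t) + exp(4*t)]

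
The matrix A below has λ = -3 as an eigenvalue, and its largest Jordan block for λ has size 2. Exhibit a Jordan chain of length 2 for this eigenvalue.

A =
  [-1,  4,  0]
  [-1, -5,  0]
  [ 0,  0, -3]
A Jordan chain for λ = -3 of length 2:
v_1 = (2, -1, 0)ᵀ
v_2 = (1, 0, 0)ᵀ

Let N = A − (-3)·I. We want v_2 with N^2 v_2 = 0 but N^1 v_2 ≠ 0; then v_{j-1} := N · v_j for j = 2, …, 2.

Pick v_2 = (1, 0, 0)ᵀ.
Then v_1 = N · v_2 = (2, -1, 0)ᵀ.

Sanity check: (A − (-3)·I) v_1 = (0, 0, 0)ᵀ = 0. ✓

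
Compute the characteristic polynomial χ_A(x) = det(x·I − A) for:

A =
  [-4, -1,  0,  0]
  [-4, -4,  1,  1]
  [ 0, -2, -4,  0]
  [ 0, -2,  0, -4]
x^4 + 16*x^3 + 96*x^2 + 256*x + 256

Expanding det(x·I − A) (e.g. by cofactor expansion or by noting that A is similar to its Jordan form J, which has the same characteristic polynomial as A) gives
  χ_A(x) = x^4 + 16*x^3 + 96*x^2 + 256*x + 256
which factors as (x + 4)^4. The eigenvalues (with algebraic multiplicities) are λ = -4 with multiplicity 4.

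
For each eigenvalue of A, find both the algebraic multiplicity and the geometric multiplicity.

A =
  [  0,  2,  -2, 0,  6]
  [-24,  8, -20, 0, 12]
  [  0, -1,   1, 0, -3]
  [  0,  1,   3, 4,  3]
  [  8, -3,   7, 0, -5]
λ = 0: alg = 3, geom = 2; λ = 4: alg = 2, geom = 2

Step 1 — factor the characteristic polynomial to read off the algebraic multiplicities:
  χ_A(x) = x^3*(x - 4)^2

Step 2 — compute geometric multiplicities via the rank-nullity identity g(λ) = n − rank(A − λI):
  rank(A − (0)·I) = 3, so dim ker(A − (0)·I) = n − 3 = 2
  rank(A − (4)·I) = 3, so dim ker(A − (4)·I) = n − 3 = 2

Summary:
  λ = 0: algebraic multiplicity = 3, geometric multiplicity = 2
  λ = 4: algebraic multiplicity = 2, geometric multiplicity = 2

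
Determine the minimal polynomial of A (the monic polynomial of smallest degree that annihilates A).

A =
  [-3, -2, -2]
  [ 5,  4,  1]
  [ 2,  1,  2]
x^3 - 3*x^2 + 3*x - 1

The characteristic polynomial is χ_A(x) = (x - 1)^3, so the eigenvalues are known. The minimal polynomial is
  m_A(x) = Π_λ (x − λ)^{k_λ}
where k_λ is the size of the *largest* Jordan block for λ (equivalently, the smallest k with (A − λI)^k v = 0 for every generalised eigenvector v of λ).

  λ = 1: largest Jordan block has size 3, contributing (x − 1)^3

So m_A(x) = (x - 1)^3 = x^3 - 3*x^2 + 3*x - 1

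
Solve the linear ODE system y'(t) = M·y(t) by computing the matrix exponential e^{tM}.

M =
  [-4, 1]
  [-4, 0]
e^{tM} =
  [-2*t*exp(-2*t) + exp(-2*t), t*exp(-2*t)]
  [-4*t*exp(-2*t), 2*t*exp(-2*t) + exp(-2*t)]

Strategy: write M = P · J · P⁻¹ where J is a Jordan canonical form, so e^{tM} = P · e^{tJ} · P⁻¹, and e^{tJ} can be computed block-by-block.

M has Jordan form
J =
  [-2,  1]
  [ 0, -2]
(up to reordering of blocks).

Per-block formulas:
  For a 2×2 Jordan block J_2(-2): exp(t · J_2(-2)) = e^(-2t)·(I + t·N), where N is the 2×2 nilpotent shift.

After assembling e^{tJ} and conjugating by P, we get:

e^{tM} =
  [-2*t*exp(-2*t) + exp(-2*t), t*exp(-2*t)]
  [-4*t*exp(-2*t), 2*t*exp(-2*t) + exp(-2*t)]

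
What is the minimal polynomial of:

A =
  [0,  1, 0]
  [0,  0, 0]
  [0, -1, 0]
x^2

The characteristic polynomial is χ_A(x) = x^3, so the eigenvalues are known. The minimal polynomial is
  m_A(x) = Π_λ (x − λ)^{k_λ}
where k_λ is the size of the *largest* Jordan block for λ (equivalently, the smallest k with (A − λI)^k v = 0 for every generalised eigenvector v of λ).

  λ = 0: largest Jordan block has size 2, contributing (x − 0)^2

So m_A(x) = x^2 = x^2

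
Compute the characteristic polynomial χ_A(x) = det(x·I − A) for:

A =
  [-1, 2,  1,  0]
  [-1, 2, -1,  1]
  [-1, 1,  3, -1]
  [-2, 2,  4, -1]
x^4 - 3*x^3 + 3*x^2 - x

Expanding det(x·I − A) (e.g. by cofactor expansion or by noting that A is similar to its Jordan form J, which has the same characteristic polynomial as A) gives
  χ_A(x) = x^4 - 3*x^3 + 3*x^2 - x
which factors as x*(x - 1)^3. The eigenvalues (with algebraic multiplicities) are λ = 0 with multiplicity 1, λ = 1 with multiplicity 3.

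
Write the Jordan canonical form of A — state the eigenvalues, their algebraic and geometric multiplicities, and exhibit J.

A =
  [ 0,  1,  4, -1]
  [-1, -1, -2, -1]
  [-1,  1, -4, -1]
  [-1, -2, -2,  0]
J_2(-2) ⊕ J_1(-2) ⊕ J_1(1)

The characteristic polynomial is
  det(x·I − A) = x^4 + 5*x^3 + 6*x^2 - 4*x - 8 = (x - 1)*(x + 2)^3

Eigenvalues and multiplicities (the geometric multiplicity of λ is n − rank(A − λI), which equals the number of Jordan blocks for λ):
  λ = -2: algebraic multiplicity = 3, geometric multiplicity = 2
  λ = 1: algebraic multiplicity = 1, geometric multiplicity = 1

Determining the block sizes for each eigenvalue:
  λ = -2: 2 blocks summing to 3 forces exactly one block of size 2 and the rest size 1 → block sizes [2, 1]
  λ = 1: one block (gm = 1), so the single block has size am = 1 → block sizes [1]

Assembling the blocks gives a Jordan form
J =
  [-2,  1,  0, 0]
  [ 0, -2,  0, 0]
  [ 0,  0, -2, 0]
  [ 0,  0,  0, 1]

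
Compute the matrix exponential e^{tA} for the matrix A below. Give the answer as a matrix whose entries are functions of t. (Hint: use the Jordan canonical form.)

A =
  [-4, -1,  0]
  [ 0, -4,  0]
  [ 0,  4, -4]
e^{tA} =
  [exp(-4*t), -t*exp(-4*t), 0]
  [0, exp(-4*t), 0]
  [0, 4*t*exp(-4*t), exp(-4*t)]

Strategy: write A = P · J · P⁻¹ where J is a Jordan canonical form, so e^{tA} = P · e^{tJ} · P⁻¹, and e^{tJ} can be computed block-by-block.

A has Jordan form
J =
  [-4,  1,  0]
  [ 0, -4,  0]
  [ 0,  0, -4]
(up to reordering of blocks).

Per-block formulas:
  For a 1×1 block at λ = -4: exp(t · [-4]) = [e^(-4t)].
  For a 2×2 Jordan block J_2(-4): exp(t · J_2(-4)) = e^(-4t)·(I + t·N), where N is the 2×2 nilpotent shift.

After assembling e^{tJ} and conjugating by P, we get:

e^{tA} =
  [exp(-4*t), -t*exp(-4*t), 0]
  [0, exp(-4*t), 0]
  [0, 4*t*exp(-4*t), exp(-4*t)]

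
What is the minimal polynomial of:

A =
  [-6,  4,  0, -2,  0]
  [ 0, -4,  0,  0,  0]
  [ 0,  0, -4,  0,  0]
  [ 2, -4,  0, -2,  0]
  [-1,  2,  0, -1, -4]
x^2 + 8*x + 16

The characteristic polynomial is χ_A(x) = (x + 4)^5, so the eigenvalues are known. The minimal polynomial is
  m_A(x) = Π_λ (x − λ)^{k_λ}
where k_λ is the size of the *largest* Jordan block for λ (equivalently, the smallest k with (A − λI)^k v = 0 for every generalised eigenvector v of λ).

  λ = -4: largest Jordan block has size 2, contributing (x + 4)^2

So m_A(x) = (x + 4)^2 = x^2 + 8*x + 16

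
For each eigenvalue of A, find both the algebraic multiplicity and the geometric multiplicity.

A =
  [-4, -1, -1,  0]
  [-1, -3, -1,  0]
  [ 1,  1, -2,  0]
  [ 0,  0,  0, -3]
λ = -3: alg = 4, geom = 2

Step 1 — factor the characteristic polynomial to read off the algebraic multiplicities:
  χ_A(x) = (x + 3)^4

Step 2 — compute geometric multiplicities via the rank-nullity identity g(λ) = n − rank(A − λI):
  rank(A − (-3)·I) = 2, so dim ker(A − (-3)·I) = n − 2 = 2

Summary:
  λ = -3: algebraic multiplicity = 4, geometric multiplicity = 2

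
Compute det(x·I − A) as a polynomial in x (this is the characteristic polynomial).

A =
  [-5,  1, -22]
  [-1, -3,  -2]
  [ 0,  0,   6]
x^3 + 2*x^2 - 32*x - 96

Expanding det(x·I − A) (e.g. by cofactor expansion or by noting that A is similar to its Jordan form J, which has the same characteristic polynomial as A) gives
  χ_A(x) = x^3 + 2*x^2 - 32*x - 96
which factors as (x - 6)*(x + 4)^2. The eigenvalues (with algebraic multiplicities) are λ = -4 with multiplicity 2, λ = 6 with multiplicity 1.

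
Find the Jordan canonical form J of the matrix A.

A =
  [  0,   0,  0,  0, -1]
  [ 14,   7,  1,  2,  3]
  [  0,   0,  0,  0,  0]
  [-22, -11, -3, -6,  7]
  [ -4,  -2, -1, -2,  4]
J_3(0) ⊕ J_1(0) ⊕ J_1(5)

The characteristic polynomial is
  det(x·I − A) = x^5 - 5*x^4 = x^4*(x - 5)

Eigenvalues and multiplicities (the geometric multiplicity of λ is n − rank(A − λI), which equals the number of Jordan blocks for λ):
  λ = 0: algebraic multiplicity = 4, geometric multiplicity = 2
  λ = 5: algebraic multiplicity = 1, geometric multiplicity = 1

Determining the block sizes for each eigenvalue:
  λ = 0: with am = 4 and gm = 2, the partition is not yet determined (e.g. several partitions of 4 into 2 parts exist). Let N = A − (0)·I. Computing rank(N^1) = 3, rank(N^2) = 2, rank(N^3) = 1; the number of blocks of size ≥ j is rank(N^{j−1}) − rank(N^j), giving [2, 1, 1]. So we have 1 block(s) of size 3, 1 block(s) of size 1 → block sizes [3, 1]
  λ = 5: one block (gm = 1), so the single block has size am = 1 → block sizes [1]

Assembling the blocks gives a Jordan form
J =
  [0, 1, 0, 0, 0]
  [0, 0, 1, 0, 0]
  [0, 0, 0, 0, 0]
  [0, 0, 0, 0, 0]
  [0, 0, 0, 0, 5]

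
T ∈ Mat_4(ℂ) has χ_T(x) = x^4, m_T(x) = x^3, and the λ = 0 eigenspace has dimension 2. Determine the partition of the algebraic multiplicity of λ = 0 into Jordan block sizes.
Block sizes for λ = 0: [3, 1]

Step 1 — from the characteristic polynomial, algebraic multiplicity of λ = 0 is 4. From dim ker(T − (0)·I) = 2, there are exactly 2 Jordan blocks for λ = 0.
Step 2 — from the minimal polynomial, the factor (x − 0)^3 tells us the largest block for λ = 0 has size 3.
Step 3 — with total size 4, 2 blocks, and largest block 3, the block sizes (in nonincreasing order) are [3, 1].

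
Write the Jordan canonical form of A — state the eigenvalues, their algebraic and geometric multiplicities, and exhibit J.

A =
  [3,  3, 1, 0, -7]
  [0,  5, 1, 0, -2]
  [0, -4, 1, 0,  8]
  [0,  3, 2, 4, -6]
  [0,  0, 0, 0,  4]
J_3(3) ⊕ J_1(4) ⊕ J_1(4)

The characteristic polynomial is
  det(x·I − A) = x^5 - 17*x^4 + 115*x^3 - 387*x^2 + 648*x - 432 = (x - 4)^2*(x - 3)^3

Eigenvalues and multiplicities (the geometric multiplicity of λ is n − rank(A − λI), which equals the number of Jordan blocks for λ):
  λ = 3: algebraic multiplicity = 3, geometric multiplicity = 1
  λ = 4: algebraic multiplicity = 2, geometric multiplicity = 2

Determining the block sizes for each eigenvalue:
  λ = 3: one block (gm = 1), so the single block has size am = 3 → block sizes [3]
  λ = 4: gm = am = 2, so every block has size 1 → block sizes [1, 1]

Assembling the blocks gives a Jordan form
J =
  [3, 1, 0, 0, 0]
  [0, 3, 1, 0, 0]
  [0, 0, 3, 0, 0]
  [0, 0, 0, 4, 0]
  [0, 0, 0, 0, 4]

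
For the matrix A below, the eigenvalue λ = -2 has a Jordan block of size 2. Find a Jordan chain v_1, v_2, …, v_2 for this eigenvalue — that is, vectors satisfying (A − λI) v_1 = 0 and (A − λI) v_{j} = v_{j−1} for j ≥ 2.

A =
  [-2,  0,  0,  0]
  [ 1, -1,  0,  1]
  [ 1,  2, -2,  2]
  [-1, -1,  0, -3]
A Jordan chain for λ = -2 of length 2:
v_1 = (0, 1, 1, -1)ᵀ
v_2 = (1, 0, 0, 0)ᵀ

Let N = A − (-2)·I. We want v_2 with N^2 v_2 = 0 but N^1 v_2 ≠ 0; then v_{j-1} := N · v_j for j = 2, …, 2.

Pick v_2 = (1, 0, 0, 0)ᵀ.
Then v_1 = N · v_2 = (0, 1, 1, -1)ᵀ.

Sanity check: (A − (-2)·I) v_1 = (0, 0, 0, 0)ᵀ = 0. ✓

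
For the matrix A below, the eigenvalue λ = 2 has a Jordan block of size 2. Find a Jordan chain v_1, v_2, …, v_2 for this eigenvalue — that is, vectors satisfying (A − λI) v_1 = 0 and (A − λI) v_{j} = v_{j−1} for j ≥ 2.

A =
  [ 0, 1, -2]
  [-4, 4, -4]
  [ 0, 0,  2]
A Jordan chain for λ = 2 of length 2:
v_1 = (-2, -4, 0)ᵀ
v_2 = (1, 0, 0)ᵀ

Let N = A − (2)·I. We want v_2 with N^2 v_2 = 0 but N^1 v_2 ≠ 0; then v_{j-1} := N · v_j for j = 2, …, 2.

Pick v_2 = (1, 0, 0)ᵀ.
Then v_1 = N · v_2 = (-2, -4, 0)ᵀ.

Sanity check: (A − (2)·I) v_1 = (0, 0, 0)ᵀ = 0. ✓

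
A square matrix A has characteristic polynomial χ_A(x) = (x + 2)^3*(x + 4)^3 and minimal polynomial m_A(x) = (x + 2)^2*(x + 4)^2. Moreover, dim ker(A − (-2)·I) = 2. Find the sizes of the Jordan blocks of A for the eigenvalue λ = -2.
Block sizes for λ = -2: [2, 1]

Step 1 — from the characteristic polynomial, algebraic multiplicity of λ = -2 is 3. From dim ker(A − (-2)·I) = 2, there are exactly 2 Jordan blocks for λ = -2.
Step 2 — from the minimal polynomial, the factor (x + 2)^2 tells us the largest block for λ = -2 has size 2.
Step 3 — with total size 3, 2 blocks, and largest block 2, the block sizes (in nonincreasing order) are [2, 1].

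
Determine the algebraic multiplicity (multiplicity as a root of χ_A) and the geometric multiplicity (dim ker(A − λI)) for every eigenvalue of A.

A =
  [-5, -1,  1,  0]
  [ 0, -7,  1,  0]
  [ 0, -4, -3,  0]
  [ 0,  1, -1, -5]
λ = -5: alg = 4, geom = 2

Step 1 — factor the characteristic polynomial to read off the algebraic multiplicities:
  χ_A(x) = (x + 5)^4

Step 2 — compute geometric multiplicities via the rank-nullity identity g(λ) = n − rank(A − λI):
  rank(A − (-5)·I) = 2, so dim ker(A − (-5)·I) = n − 2 = 2

Summary:
  λ = -5: algebraic multiplicity = 4, geometric multiplicity = 2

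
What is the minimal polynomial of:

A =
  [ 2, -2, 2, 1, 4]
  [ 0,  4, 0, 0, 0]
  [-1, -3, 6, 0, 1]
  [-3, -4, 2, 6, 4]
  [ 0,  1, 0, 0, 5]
x^3 - 14*x^2 + 65*x - 100

The characteristic polynomial is χ_A(x) = (x - 5)^3*(x - 4)^2, so the eigenvalues are known. The minimal polynomial is
  m_A(x) = Π_λ (x − λ)^{k_λ}
where k_λ is the size of the *largest* Jordan block for λ (equivalently, the smallest k with (A − λI)^k v = 0 for every generalised eigenvector v of λ).

  λ = 4: largest Jordan block has size 1, contributing (x − 4)
  λ = 5: largest Jordan block has size 2, contributing (x − 5)^2

So m_A(x) = (x - 5)^2*(x - 4) = x^3 - 14*x^2 + 65*x - 100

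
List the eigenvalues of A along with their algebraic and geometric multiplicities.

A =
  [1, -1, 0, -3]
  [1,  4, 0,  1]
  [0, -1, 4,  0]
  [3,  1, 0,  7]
λ = 4: alg = 4, geom = 2

Step 1 — factor the characteristic polynomial to read off the algebraic multiplicities:
  χ_A(x) = (x - 4)^4

Step 2 — compute geometric multiplicities via the rank-nullity identity g(λ) = n − rank(A − λI):
  rank(A − (4)·I) = 2, so dim ker(A − (4)·I) = n − 2 = 2

Summary:
  λ = 4: algebraic multiplicity = 4, geometric multiplicity = 2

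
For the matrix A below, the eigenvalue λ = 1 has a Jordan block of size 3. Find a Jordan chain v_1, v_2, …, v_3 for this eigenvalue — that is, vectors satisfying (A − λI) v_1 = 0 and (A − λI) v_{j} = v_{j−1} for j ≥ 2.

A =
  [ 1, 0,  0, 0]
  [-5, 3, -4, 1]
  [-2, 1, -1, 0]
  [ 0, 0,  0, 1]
A Jordan chain for λ = 1 of length 3:
v_1 = (0, -2, -1, 0)ᵀ
v_2 = (0, -5, -2, 0)ᵀ
v_3 = (1, 0, 0, 0)ᵀ

Let N = A − (1)·I. We want v_3 with N^3 v_3 = 0 but N^2 v_3 ≠ 0; then v_{j-1} := N · v_j for j = 3, …, 2.

Pick v_3 = (1, 0, 0, 0)ᵀ.
Then v_2 = N · v_3 = (0, -5, -2, 0)ᵀ.
Then v_1 = N · v_2 = (0, -2, -1, 0)ᵀ.

Sanity check: (A − (1)·I) v_1 = (0, 0, 0, 0)ᵀ = 0. ✓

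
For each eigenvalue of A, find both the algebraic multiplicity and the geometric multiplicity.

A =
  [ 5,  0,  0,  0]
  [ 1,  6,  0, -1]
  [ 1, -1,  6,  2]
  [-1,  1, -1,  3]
λ = 5: alg = 4, geom = 2

Step 1 — factor the characteristic polynomial to read off the algebraic multiplicities:
  χ_A(x) = (x - 5)^4

Step 2 — compute geometric multiplicities via the rank-nullity identity g(λ) = n − rank(A − λI):
  rank(A − (5)·I) = 2, so dim ker(A − (5)·I) = n − 2 = 2

Summary:
  λ = 5: algebraic multiplicity = 4, geometric multiplicity = 2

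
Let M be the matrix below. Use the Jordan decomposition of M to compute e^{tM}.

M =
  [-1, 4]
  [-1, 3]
e^{tM} =
  [-2*t*exp(t) + exp(t), 4*t*exp(t)]
  [-t*exp(t), 2*t*exp(t) + exp(t)]

Strategy: write M = P · J · P⁻¹ where J is a Jordan canonical form, so e^{tM} = P · e^{tJ} · P⁻¹, and e^{tJ} can be computed block-by-block.

M has Jordan form
J =
  [1, 1]
  [0, 1]
(up to reordering of blocks).

Per-block formulas:
  For a 2×2 Jordan block J_2(1): exp(t · J_2(1)) = e^(1t)·(I + t·N), where N is the 2×2 nilpotent shift.

After assembling e^{tJ} and conjugating by P, we get:

e^{tM} =
  [-2*t*exp(t) + exp(t), 4*t*exp(t)]
  [-t*exp(t), 2*t*exp(t) + exp(t)]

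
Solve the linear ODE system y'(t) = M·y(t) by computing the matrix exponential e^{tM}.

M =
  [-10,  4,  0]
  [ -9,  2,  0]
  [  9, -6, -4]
e^{tM} =
  [-6*t*exp(-4*t) + exp(-4*t), 4*t*exp(-4*t), 0]
  [-9*t*exp(-4*t), 6*t*exp(-4*t) + exp(-4*t), 0]
  [9*t*exp(-4*t), -6*t*exp(-4*t), exp(-4*t)]

Strategy: write M = P · J · P⁻¹ where J is a Jordan canonical form, so e^{tM} = P · e^{tJ} · P⁻¹, and e^{tJ} can be computed block-by-block.

M has Jordan form
J =
  [-4,  1,  0]
  [ 0, -4,  0]
  [ 0,  0, -4]
(up to reordering of blocks).

Per-block formulas:
  For a 1×1 block at λ = -4: exp(t · [-4]) = [e^(-4t)].
  For a 2×2 Jordan block J_2(-4): exp(t · J_2(-4)) = e^(-4t)·(I + t·N), where N is the 2×2 nilpotent shift.

After assembling e^{tJ} and conjugating by P, we get:

e^{tM} =
  [-6*t*exp(-4*t) + exp(-4*t), 4*t*exp(-4*t), 0]
  [-9*t*exp(-4*t), 6*t*exp(-4*t) + exp(-4*t), 0]
  [9*t*exp(-4*t), -6*t*exp(-4*t), exp(-4*t)]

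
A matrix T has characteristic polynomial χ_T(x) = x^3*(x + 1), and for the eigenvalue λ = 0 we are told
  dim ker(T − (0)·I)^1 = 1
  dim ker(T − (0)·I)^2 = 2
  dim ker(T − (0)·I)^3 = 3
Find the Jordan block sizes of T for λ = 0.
Block sizes for λ = 0: [3]

From the dimensions of kernels of powers, the number of Jordan blocks of size at least j is d_j − d_{j−1} where d_j = dim ker(N^j) (with d_0 = 0). Computing the differences gives [1, 1, 1].
The number of blocks of size exactly k is (#blocks of size ≥ k) − (#blocks of size ≥ k + 1), so the partition is: 1 block(s) of size 3.
In nonincreasing order the block sizes are [3].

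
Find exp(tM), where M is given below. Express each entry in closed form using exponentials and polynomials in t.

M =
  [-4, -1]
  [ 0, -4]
e^{tM} =
  [exp(-4*t), -t*exp(-4*t)]
  [0, exp(-4*t)]

Strategy: write M = P · J · P⁻¹ where J is a Jordan canonical form, so e^{tM} = P · e^{tJ} · P⁻¹, and e^{tJ} can be computed block-by-block.

M has Jordan form
J =
  [-4,  1]
  [ 0, -4]
(up to reordering of blocks).

Per-block formulas:
  For a 2×2 Jordan block J_2(-4): exp(t · J_2(-4)) = e^(-4t)·(I + t·N), where N is the 2×2 nilpotent shift.

After assembling e^{tJ} and conjugating by P, we get:

e^{tM} =
  [exp(-4*t), -t*exp(-4*t)]
  [0, exp(-4*t)]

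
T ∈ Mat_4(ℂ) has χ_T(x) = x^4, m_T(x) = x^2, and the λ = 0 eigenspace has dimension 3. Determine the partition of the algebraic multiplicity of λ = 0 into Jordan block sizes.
Block sizes for λ = 0: [2, 1, 1]

Step 1 — from the characteristic polynomial, algebraic multiplicity of λ = 0 is 4. From dim ker(T − (0)·I) = 3, there are exactly 3 Jordan blocks for λ = 0.
Step 2 — from the minimal polynomial, the factor (x − 0)^2 tells us the largest block for λ = 0 has size 2.
Step 3 — with total size 4, 3 blocks, and largest block 2, the block sizes (in nonincreasing order) are [2, 1, 1].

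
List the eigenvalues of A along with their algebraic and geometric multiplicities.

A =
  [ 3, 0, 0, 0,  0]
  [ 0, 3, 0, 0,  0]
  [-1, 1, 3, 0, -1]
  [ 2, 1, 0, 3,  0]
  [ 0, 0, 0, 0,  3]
λ = 3: alg = 5, geom = 3

Step 1 — factor the characteristic polynomial to read off the algebraic multiplicities:
  χ_A(x) = (x - 3)^5

Step 2 — compute geometric multiplicities via the rank-nullity identity g(λ) = n − rank(A − λI):
  rank(A − (3)·I) = 2, so dim ker(A − (3)·I) = n − 2 = 3

Summary:
  λ = 3: algebraic multiplicity = 5, geometric multiplicity = 3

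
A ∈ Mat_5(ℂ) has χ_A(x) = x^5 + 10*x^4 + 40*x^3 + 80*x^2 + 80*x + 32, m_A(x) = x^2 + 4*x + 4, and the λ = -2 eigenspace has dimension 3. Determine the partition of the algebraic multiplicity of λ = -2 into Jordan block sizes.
Block sizes for λ = -2: [2, 2, 1]

Step 1 — from the characteristic polynomial, algebraic multiplicity of λ = -2 is 5. From dim ker(A − (-2)·I) = 3, there are exactly 3 Jordan blocks for λ = -2.
Step 2 — from the minimal polynomial, the factor (x + 2)^2 tells us the largest block for λ = -2 has size 2.
Step 3 — with total size 5, 3 blocks, and largest block 2, the block sizes (in nonincreasing order) are [2, 2, 1].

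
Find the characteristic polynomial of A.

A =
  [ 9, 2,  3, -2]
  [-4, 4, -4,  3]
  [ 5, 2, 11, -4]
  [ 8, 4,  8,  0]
x^4 - 24*x^3 + 216*x^2 - 864*x + 1296

Expanding det(x·I − A) (e.g. by cofactor expansion or by noting that A is similar to its Jordan form J, which has the same characteristic polynomial as A) gives
  χ_A(x) = x^4 - 24*x^3 + 216*x^2 - 864*x + 1296
which factors as (x - 6)^4. The eigenvalues (with algebraic multiplicities) are λ = 6 with multiplicity 4.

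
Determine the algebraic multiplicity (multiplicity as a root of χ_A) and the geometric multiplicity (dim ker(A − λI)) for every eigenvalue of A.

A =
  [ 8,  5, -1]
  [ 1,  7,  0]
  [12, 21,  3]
λ = 6: alg = 3, geom = 1

Step 1 — factor the characteristic polynomial to read off the algebraic multiplicities:
  χ_A(x) = (x - 6)^3

Step 2 — compute geometric multiplicities via the rank-nullity identity g(λ) = n − rank(A − λI):
  rank(A − (6)·I) = 2, so dim ker(A − (6)·I) = n − 2 = 1

Summary:
  λ = 6: algebraic multiplicity = 3, geometric multiplicity = 1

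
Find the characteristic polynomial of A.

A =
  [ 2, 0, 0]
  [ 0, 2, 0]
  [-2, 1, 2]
x^3 - 6*x^2 + 12*x - 8

Expanding det(x·I − A) (e.g. by cofactor expansion or by noting that A is similar to its Jordan form J, which has the same characteristic polynomial as A) gives
  χ_A(x) = x^3 - 6*x^2 + 12*x - 8
which factors as (x - 2)^3. The eigenvalues (with algebraic multiplicities) are λ = 2 with multiplicity 3.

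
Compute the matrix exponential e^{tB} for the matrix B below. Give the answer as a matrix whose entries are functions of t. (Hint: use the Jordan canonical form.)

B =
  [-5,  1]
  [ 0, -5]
e^{tB} =
  [exp(-5*t), t*exp(-5*t)]
  [0, exp(-5*t)]

Strategy: write B = P · J · P⁻¹ where J is a Jordan canonical form, so e^{tB} = P · e^{tJ} · P⁻¹, and e^{tJ} can be computed block-by-block.

B has Jordan form
J =
  [-5,  1]
  [ 0, -5]
(up to reordering of blocks).

Per-block formulas:
  For a 2×2 Jordan block J_2(-5): exp(t · J_2(-5)) = e^(-5t)·(I + t·N), where N is the 2×2 nilpotent shift.

After assembling e^{tJ} and conjugating by P, we get:

e^{tB} =
  [exp(-5*t), t*exp(-5*t)]
  [0, exp(-5*t)]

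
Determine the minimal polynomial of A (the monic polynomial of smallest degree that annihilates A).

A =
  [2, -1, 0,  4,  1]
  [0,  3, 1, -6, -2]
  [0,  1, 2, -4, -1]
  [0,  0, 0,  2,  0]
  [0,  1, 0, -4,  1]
x^3 - 6*x^2 + 12*x - 8

The characteristic polynomial is χ_A(x) = (x - 2)^5, so the eigenvalues are known. The minimal polynomial is
  m_A(x) = Π_λ (x − λ)^{k_λ}
where k_λ is the size of the *largest* Jordan block for λ (equivalently, the smallest k with (A − λI)^k v = 0 for every generalised eigenvector v of λ).

  λ = 2: largest Jordan block has size 3, contributing (x − 2)^3

So m_A(x) = (x - 2)^3 = x^3 - 6*x^2 + 12*x - 8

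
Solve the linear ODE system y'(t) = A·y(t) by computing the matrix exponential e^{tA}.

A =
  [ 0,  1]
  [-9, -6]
e^{tA} =
  [3*t*exp(-3*t) + exp(-3*t), t*exp(-3*t)]
  [-9*t*exp(-3*t), -3*t*exp(-3*t) + exp(-3*t)]

Strategy: write A = P · J · P⁻¹ where J is a Jordan canonical form, so e^{tA} = P · e^{tJ} · P⁻¹, and e^{tJ} can be computed block-by-block.

A has Jordan form
J =
  [-3,  1]
  [ 0, -3]
(up to reordering of blocks).

Per-block formulas:
  For a 2×2 Jordan block J_2(-3): exp(t · J_2(-3)) = e^(-3t)·(I + t·N), where N is the 2×2 nilpotent shift.

After assembling e^{tJ} and conjugating by P, we get:

e^{tA} =
  [3*t*exp(-3*t) + exp(-3*t), t*exp(-3*t)]
  [-9*t*exp(-3*t), -3*t*exp(-3*t) + exp(-3*t)]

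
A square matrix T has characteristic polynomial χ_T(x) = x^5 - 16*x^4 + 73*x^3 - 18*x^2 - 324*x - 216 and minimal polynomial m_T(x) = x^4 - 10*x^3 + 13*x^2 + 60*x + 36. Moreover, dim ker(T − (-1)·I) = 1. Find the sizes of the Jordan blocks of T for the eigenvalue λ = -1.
Block sizes for λ = -1: [2]

Step 1 — from the characteristic polynomial, algebraic multiplicity of λ = -1 is 2. From dim ker(T − (-1)·I) = 1, there are exactly 1 Jordan blocks for λ = -1.
Step 2 — from the minimal polynomial, the factor (x + 1)^2 tells us the largest block for λ = -1 has size 2.
Step 3 — with total size 2, 1 blocks, and largest block 2, the block sizes (in nonincreasing order) are [2].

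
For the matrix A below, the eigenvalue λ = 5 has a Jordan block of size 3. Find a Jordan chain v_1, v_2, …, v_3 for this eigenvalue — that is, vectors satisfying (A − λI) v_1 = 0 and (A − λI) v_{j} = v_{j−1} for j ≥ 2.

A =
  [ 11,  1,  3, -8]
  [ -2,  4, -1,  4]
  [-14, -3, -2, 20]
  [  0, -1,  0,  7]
A Jordan chain for λ = 5 of length 3:
v_1 = (-8, 4, 20, 2)ᵀ
v_2 = (6, -2, -14, 0)ᵀ
v_3 = (1, 0, 0, 0)ᵀ

Let N = A − (5)·I. We want v_3 with N^3 v_3 = 0 but N^2 v_3 ≠ 0; then v_{j-1} := N · v_j for j = 3, …, 2.

Pick v_3 = (1, 0, 0, 0)ᵀ.
Then v_2 = N · v_3 = (6, -2, -14, 0)ᵀ.
Then v_1 = N · v_2 = (-8, 4, 20, 2)ᵀ.

Sanity check: (A − (5)·I) v_1 = (0, 0, 0, 0)ᵀ = 0. ✓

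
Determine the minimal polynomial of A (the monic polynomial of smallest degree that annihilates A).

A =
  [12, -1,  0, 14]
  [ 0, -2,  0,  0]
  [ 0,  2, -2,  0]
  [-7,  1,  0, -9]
x^3 - x^2 - 16*x - 20

The characteristic polynomial is χ_A(x) = (x - 5)*(x + 2)^3, so the eigenvalues are known. The minimal polynomial is
  m_A(x) = Π_λ (x − λ)^{k_λ}
where k_λ is the size of the *largest* Jordan block for λ (equivalently, the smallest k with (A − λI)^k v = 0 for every generalised eigenvector v of λ).

  λ = -2: largest Jordan block has size 2, contributing (x + 2)^2
  λ = 5: largest Jordan block has size 1, contributing (x − 5)

So m_A(x) = (x - 5)*(x + 2)^2 = x^3 - x^2 - 16*x - 20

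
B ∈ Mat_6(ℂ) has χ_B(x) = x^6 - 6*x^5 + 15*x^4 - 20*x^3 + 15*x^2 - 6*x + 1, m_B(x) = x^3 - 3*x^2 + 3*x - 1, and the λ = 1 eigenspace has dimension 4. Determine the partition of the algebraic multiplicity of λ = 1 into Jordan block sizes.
Block sizes for λ = 1: [3, 1, 1, 1]

Step 1 — from the characteristic polynomial, algebraic multiplicity of λ = 1 is 6. From dim ker(B − (1)·I) = 4, there are exactly 4 Jordan blocks for λ = 1.
Step 2 — from the minimal polynomial, the factor (x − 1)^3 tells us the largest block for λ = 1 has size 3.
Step 3 — with total size 6, 4 blocks, and largest block 3, the block sizes (in nonincreasing order) are [3, 1, 1, 1].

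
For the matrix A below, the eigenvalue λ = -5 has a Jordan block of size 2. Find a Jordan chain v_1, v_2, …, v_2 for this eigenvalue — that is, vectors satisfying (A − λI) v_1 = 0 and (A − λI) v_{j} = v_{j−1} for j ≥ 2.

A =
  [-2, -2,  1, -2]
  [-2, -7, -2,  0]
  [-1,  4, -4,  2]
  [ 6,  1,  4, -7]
A Jordan chain for λ = -5 of length 2:
v_1 = (3, -2, -1, 6)ᵀ
v_2 = (1, 0, 0, 0)ᵀ

Let N = A − (-5)·I. We want v_2 with N^2 v_2 = 0 but N^1 v_2 ≠ 0; then v_{j-1} := N · v_j for j = 2, …, 2.

Pick v_2 = (1, 0, 0, 0)ᵀ.
Then v_1 = N · v_2 = (3, -2, -1, 6)ᵀ.

Sanity check: (A − (-5)·I) v_1 = (0, 0, 0, 0)ᵀ = 0. ✓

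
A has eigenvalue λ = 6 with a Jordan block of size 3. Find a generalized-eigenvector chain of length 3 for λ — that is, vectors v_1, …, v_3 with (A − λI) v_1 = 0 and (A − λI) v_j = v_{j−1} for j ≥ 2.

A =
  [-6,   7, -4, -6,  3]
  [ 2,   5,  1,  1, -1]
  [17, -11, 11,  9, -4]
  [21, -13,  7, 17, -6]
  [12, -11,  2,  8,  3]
A Jordan chain for λ = 6 of length 3:
v_1 = (-2, 2, 2, 6, 2)ᵀ
v_2 = (7, -1, -11, -13, -11)ᵀ
v_3 = (0, 1, 0, 0, 0)ᵀ

Let N = A − (6)·I. We want v_3 with N^3 v_3 = 0 but N^2 v_3 ≠ 0; then v_{j-1} := N · v_j for j = 3, …, 2.

Pick v_3 = (0, 1, 0, 0, 0)ᵀ.
Then v_2 = N · v_3 = (7, -1, -11, -13, -11)ᵀ.
Then v_1 = N · v_2 = (-2, 2, 2, 6, 2)ᵀ.

Sanity check: (A − (6)·I) v_1 = (0, 0, 0, 0, 0)ᵀ = 0. ✓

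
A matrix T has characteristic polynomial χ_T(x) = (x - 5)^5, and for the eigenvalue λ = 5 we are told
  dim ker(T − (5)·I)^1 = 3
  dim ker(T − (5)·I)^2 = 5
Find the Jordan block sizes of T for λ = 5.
Block sizes for λ = 5: [2, 2, 1]

From the dimensions of kernels of powers, the number of Jordan blocks of size at least j is d_j − d_{j−1} where d_j = dim ker(N^j) (with d_0 = 0). Computing the differences gives [3, 2].
The number of blocks of size exactly k is (#blocks of size ≥ k) − (#blocks of size ≥ k + 1), so the partition is: 1 block(s) of size 1, 2 block(s) of size 2.
In nonincreasing order the block sizes are [2, 2, 1].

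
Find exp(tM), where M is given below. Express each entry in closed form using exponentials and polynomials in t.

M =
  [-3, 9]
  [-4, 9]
e^{tM} =
  [-6*t*exp(3*t) + exp(3*t), 9*t*exp(3*t)]
  [-4*t*exp(3*t), 6*t*exp(3*t) + exp(3*t)]

Strategy: write M = P · J · P⁻¹ where J is a Jordan canonical form, so e^{tM} = P · e^{tJ} · P⁻¹, and e^{tJ} can be computed block-by-block.

M has Jordan form
J =
  [3, 1]
  [0, 3]
(up to reordering of blocks).

Per-block formulas:
  For a 2×2 Jordan block J_2(3): exp(t · J_2(3)) = e^(3t)·(I + t·N), where N is the 2×2 nilpotent shift.

After assembling e^{tJ} and conjugating by P, we get:

e^{tM} =
  [-6*t*exp(3*t) + exp(3*t), 9*t*exp(3*t)]
  [-4*t*exp(3*t), 6*t*exp(3*t) + exp(3*t)]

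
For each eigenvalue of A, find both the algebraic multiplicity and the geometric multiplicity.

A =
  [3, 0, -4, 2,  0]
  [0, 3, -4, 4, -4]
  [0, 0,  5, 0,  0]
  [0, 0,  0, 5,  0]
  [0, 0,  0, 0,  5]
λ = 3: alg = 2, geom = 2; λ = 5: alg = 3, geom = 3

Step 1 — factor the characteristic polynomial to read off the algebraic multiplicities:
  χ_A(x) = (x - 5)^3*(x - 3)^2

Step 2 — compute geometric multiplicities via the rank-nullity identity g(λ) = n − rank(A − λI):
  rank(A − (3)·I) = 3, so dim ker(A − (3)·I) = n − 3 = 2
  rank(A − (5)·I) = 2, so dim ker(A − (5)·I) = n − 2 = 3

Summary:
  λ = 3: algebraic multiplicity = 2, geometric multiplicity = 2
  λ = 5: algebraic multiplicity = 3, geometric multiplicity = 3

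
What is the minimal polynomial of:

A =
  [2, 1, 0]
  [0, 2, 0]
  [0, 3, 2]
x^2 - 4*x + 4

The characteristic polynomial is χ_A(x) = (x - 2)^3, so the eigenvalues are known. The minimal polynomial is
  m_A(x) = Π_λ (x − λ)^{k_λ}
where k_λ is the size of the *largest* Jordan block for λ (equivalently, the smallest k with (A − λI)^k v = 0 for every generalised eigenvector v of λ).

  λ = 2: largest Jordan block has size 2, contributing (x − 2)^2

So m_A(x) = (x - 2)^2 = x^2 - 4*x + 4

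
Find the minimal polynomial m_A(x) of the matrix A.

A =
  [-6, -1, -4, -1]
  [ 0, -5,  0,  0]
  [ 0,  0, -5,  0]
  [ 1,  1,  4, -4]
x^2 + 10*x + 25

The characteristic polynomial is χ_A(x) = (x + 5)^4, so the eigenvalues are known. The minimal polynomial is
  m_A(x) = Π_λ (x − λ)^{k_λ}
where k_λ is the size of the *largest* Jordan block for λ (equivalently, the smallest k with (A − λI)^k v = 0 for every generalised eigenvector v of λ).

  λ = -5: largest Jordan block has size 2, contributing (x + 5)^2

So m_A(x) = (x + 5)^2 = x^2 + 10*x + 25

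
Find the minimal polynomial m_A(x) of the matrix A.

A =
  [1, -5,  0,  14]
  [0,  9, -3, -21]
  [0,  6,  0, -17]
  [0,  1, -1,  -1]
x^4 - 9*x^3 + 21*x^2 - 19*x + 6

The characteristic polynomial is χ_A(x) = (x - 6)*(x - 1)^3, so the eigenvalues are known. The minimal polynomial is
  m_A(x) = Π_λ (x − λ)^{k_λ}
where k_λ is the size of the *largest* Jordan block for λ (equivalently, the smallest k with (A − λI)^k v = 0 for every generalised eigenvector v of λ).

  λ = 1: largest Jordan block has size 3, contributing (x − 1)^3
  λ = 6: largest Jordan block has size 1, contributing (x − 6)

So m_A(x) = (x - 6)*(x - 1)^3 = x^4 - 9*x^3 + 21*x^2 - 19*x + 6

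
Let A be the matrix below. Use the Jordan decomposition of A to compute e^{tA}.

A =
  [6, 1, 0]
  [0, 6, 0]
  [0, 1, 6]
e^{tA} =
  [exp(6*t), t*exp(6*t), 0]
  [0, exp(6*t), 0]
  [0, t*exp(6*t), exp(6*t)]

Strategy: write A = P · J · P⁻¹ where J is a Jordan canonical form, so e^{tA} = P · e^{tJ} · P⁻¹, and e^{tJ} can be computed block-by-block.

A has Jordan form
J =
  [6, 1, 0]
  [0, 6, 0]
  [0, 0, 6]
(up to reordering of blocks).

Per-block formulas:
  For a 1×1 block at λ = 6: exp(t · [6]) = [e^(6t)].
  For a 2×2 Jordan block J_2(6): exp(t · J_2(6)) = e^(6t)·(I + t·N), where N is the 2×2 nilpotent shift.

After assembling e^{tJ} and conjugating by P, we get:

e^{tA} =
  [exp(6*t), t*exp(6*t), 0]
  [0, exp(6*t), 0]
  [0, t*exp(6*t), exp(6*t)]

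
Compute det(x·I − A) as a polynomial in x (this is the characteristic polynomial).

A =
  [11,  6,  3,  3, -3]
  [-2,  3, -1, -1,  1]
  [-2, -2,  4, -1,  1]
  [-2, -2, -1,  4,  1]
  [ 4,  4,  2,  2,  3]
x^5 - 25*x^4 + 250*x^3 - 1250*x^2 + 3125*x - 3125

Expanding det(x·I − A) (e.g. by cofactor expansion or by noting that A is similar to its Jordan form J, which has the same characteristic polynomial as A) gives
  χ_A(x) = x^5 - 25*x^4 + 250*x^3 - 1250*x^2 + 3125*x - 3125
which factors as (x - 5)^5. The eigenvalues (with algebraic multiplicities) are λ = 5 with multiplicity 5.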